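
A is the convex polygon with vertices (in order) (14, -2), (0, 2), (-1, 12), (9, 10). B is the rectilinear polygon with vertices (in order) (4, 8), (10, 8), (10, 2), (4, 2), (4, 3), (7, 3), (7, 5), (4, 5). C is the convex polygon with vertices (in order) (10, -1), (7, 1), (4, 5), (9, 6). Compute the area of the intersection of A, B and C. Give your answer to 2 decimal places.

10.77

The intersection is the polygon with vertices (6.25,2), (5.5,3), (7,3), (7,5), (4,5), (9,6), (9.571,2).
By the shoelace formula its area is 10.77.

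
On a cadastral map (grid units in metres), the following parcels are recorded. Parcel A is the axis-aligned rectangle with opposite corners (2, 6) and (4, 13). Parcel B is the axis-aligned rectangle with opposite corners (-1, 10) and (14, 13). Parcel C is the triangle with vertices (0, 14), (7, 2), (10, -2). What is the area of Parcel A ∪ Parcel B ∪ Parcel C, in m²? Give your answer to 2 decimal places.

By inclusion–exclusion:
Individual areas: |Parcel A| = 14, |Parcel B| = 45, |Parcel C| = 4.
|Parcel A∩Parcel B|: x∈[2,4], y∈[10,13] → 2·3 = 6.
|Parcel A∩Parcel C| = 0.6857.
|Parcel B∩Parcel C| = 0.3125.
|Parcel A∩Parcel B∩Parcel C| = 0.1048.
|Parcel A ∪ Parcel B ∪ Parcel C| = 63 − 6.9982 + 0.1048 = 56.11.

56.11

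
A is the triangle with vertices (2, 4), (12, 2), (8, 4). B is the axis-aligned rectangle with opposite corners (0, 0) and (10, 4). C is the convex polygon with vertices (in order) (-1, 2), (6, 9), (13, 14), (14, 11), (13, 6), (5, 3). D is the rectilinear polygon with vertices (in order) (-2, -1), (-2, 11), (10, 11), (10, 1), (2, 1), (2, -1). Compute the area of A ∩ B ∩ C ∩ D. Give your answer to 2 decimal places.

2.09

The intersection is the polygon with vertices (5.696,3.261), (2,4), (7.667,4).
By the shoelace formula its area is 2.09.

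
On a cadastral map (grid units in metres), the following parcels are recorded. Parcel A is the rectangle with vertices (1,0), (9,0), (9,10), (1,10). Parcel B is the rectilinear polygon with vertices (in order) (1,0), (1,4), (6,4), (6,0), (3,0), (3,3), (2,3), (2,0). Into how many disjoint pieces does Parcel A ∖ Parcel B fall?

Parcel A ∖ Parcel B splits into 2 disjoint pieces (area 60, area 3).

2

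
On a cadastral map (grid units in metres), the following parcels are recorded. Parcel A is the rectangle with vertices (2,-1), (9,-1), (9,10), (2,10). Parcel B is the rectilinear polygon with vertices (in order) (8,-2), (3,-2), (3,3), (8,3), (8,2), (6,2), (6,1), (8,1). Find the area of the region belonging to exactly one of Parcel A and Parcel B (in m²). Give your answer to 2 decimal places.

|Parcel A| = 77, |Parcel B| = 23, |Parcel A∩Parcel B| = 18.
|Parcel A △ Parcel B| = |Parcel A| + |Parcel B| − 2·|Parcel A∩Parcel B| = 77 + 23 − 36 = 64.00.

64.00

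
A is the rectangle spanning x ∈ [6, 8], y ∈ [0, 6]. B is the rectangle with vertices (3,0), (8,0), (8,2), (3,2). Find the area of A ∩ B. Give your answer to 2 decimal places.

|A∩B|: x∈[6,8], y∈[0,2] → 2·2 = 4.

4.00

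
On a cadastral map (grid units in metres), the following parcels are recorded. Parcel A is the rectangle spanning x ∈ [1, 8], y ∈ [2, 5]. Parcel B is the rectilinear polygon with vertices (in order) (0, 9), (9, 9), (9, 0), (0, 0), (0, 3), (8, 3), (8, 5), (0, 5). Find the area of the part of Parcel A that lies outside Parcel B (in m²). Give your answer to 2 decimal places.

|Parcel A| = 21, |Parcel A∩Parcel B| = 7.
|Parcel A ∖ Parcel B| = |Parcel A| − |Parcel A∩Parcel B| = 21 − 7 = 14.00.

14.00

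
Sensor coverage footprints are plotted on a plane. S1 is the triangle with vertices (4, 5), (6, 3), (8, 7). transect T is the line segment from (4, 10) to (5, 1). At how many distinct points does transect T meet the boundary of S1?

The segment meets the boundary at (4.625,4.375), (4.526,5.263).

2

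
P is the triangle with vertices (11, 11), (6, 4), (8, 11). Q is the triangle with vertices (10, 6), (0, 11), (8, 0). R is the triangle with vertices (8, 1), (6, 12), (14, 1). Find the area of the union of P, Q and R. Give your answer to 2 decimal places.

By inclusion–exclusion:
Individual areas: |P| = 10.5, |Q| = 35, |R| = 33.
|P∩Q| = 2.2105.
|P∩R| = 3.8853.
|Q∩R| = 10.4333.
|P∩Q∩R| = 1.1284.
|P ∪ Q ∪ R| = 78.5 − 16.5292 + 1.1284 = 63.10.

63.10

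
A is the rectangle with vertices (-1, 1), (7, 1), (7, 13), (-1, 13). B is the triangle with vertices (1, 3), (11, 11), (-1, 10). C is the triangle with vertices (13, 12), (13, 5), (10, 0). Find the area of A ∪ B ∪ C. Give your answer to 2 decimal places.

By inclusion–exclusion:
Individual areas: |A| = 96, |B| = 43, |C| = 10.5.
|A∩B| = 37.2667.
|A∩C| = 0.
|B∩C| = 0.
|A∩B∩C| = 0.
|A ∪ B ∪ C| = 149.5 − 37.2667 + 0 = 112.23.

112.23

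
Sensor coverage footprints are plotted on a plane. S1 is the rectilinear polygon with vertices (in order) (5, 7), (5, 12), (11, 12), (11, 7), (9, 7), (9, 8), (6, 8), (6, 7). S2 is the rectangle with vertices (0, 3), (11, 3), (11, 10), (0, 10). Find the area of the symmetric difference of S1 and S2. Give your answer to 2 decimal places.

74.00

|S1| = 27, |S2| = 77, |S1∩S2| = 15.
|S1 △ S2| = |S1| + |S2| − 2·|S1∩S2| = 27 + 77 − 30 = 74.00.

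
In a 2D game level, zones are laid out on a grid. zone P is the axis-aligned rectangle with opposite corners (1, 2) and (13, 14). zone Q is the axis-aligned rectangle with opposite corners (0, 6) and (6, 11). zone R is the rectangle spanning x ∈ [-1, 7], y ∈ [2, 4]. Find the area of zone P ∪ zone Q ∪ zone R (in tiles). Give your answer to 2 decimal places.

By inclusion–exclusion:
Individual areas: |zone P| = 144, |zone Q| = 30, |zone R| = 16.
|zone P∩zone Q|: x∈[1,6], y∈[6,11] → 5·5 = 25.
|zone P∩zone R|: x∈[1,7], y∈[2,4] → 6·2 = 12.
|zone Q∩zone R| = 0 (no overlap).
|zone P∩zone Q∩zone R| = 0.
|zone P ∪ zone Q ∪ zone R| = 190 − 37 + 0 = 153.00.

153.00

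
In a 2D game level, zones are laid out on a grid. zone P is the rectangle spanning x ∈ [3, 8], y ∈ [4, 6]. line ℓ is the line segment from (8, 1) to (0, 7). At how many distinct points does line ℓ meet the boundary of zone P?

The segment meets the boundary at (3,4.75), (4,4).

2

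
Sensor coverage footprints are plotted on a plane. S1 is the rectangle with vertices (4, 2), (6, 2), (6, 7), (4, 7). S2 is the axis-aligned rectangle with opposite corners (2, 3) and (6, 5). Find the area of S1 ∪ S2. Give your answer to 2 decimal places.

By inclusion–exclusion:
Individual areas: |S1| = 10, |S2| = 8.
|S1∩S2|: x∈[4,6], y∈[3,5] → 2·2 = 4.
|S1 ∪ S2| = 18 − 4 = 14.00.

14.00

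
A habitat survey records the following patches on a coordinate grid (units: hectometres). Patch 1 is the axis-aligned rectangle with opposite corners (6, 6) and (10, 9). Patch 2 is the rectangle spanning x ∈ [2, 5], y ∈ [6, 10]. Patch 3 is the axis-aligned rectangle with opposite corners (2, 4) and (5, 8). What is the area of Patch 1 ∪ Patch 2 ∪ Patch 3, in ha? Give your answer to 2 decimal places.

30.00

By inclusion–exclusion:
Individual areas: |Patch 1| = 12, |Patch 2| = 12, |Patch 3| = 12.
|Patch 1∩Patch 2| = 0 (no overlap).
|Patch 1∩Patch 3| = 0 (no overlap).
|Patch 2∩Patch 3|: x∈[2,5], y∈[6,8] → 3·2 = 6.
|Patch 1∩Patch 2∩Patch 3| = 0.
|Patch 1 ∪ Patch 2 ∪ Patch 3| = 36 − 6 + 0 = 30.00.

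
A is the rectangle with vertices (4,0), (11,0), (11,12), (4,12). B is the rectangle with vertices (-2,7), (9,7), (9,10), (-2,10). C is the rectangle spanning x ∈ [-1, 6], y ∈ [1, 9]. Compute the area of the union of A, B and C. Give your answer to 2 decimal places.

By inclusion–exclusion:
Individual areas: |A| = 84, |B| = 33, |C| = 56.
|A∩B|: x∈[4,9], y∈[7,10] → 5·3 = 15.
|A∩C|: x∈[4,6], y∈[1,9] → 2·8 = 16.
|B∩C|: x∈[-1,6], y∈[7,9] → 7·2 = 14.
|A∩B∩C| = 4.
|A ∪ B ∪ C| = 173 − 45 + 4 = 132.00.

132.00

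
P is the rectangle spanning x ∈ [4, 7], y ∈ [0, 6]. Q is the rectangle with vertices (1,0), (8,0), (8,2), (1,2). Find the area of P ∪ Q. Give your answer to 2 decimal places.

By inclusion–exclusion:
Individual areas: |P| = 18, |Q| = 14.
|P∩Q|: x∈[4,7], y∈[0,2] → 3·2 = 6.
|P ∪ Q| = 32 − 6 = 26.00.

26.00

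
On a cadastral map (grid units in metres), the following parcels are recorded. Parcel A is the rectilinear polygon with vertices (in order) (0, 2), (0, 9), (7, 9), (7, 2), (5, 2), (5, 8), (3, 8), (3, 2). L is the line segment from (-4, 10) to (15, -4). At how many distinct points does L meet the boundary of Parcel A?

The segment meets the boundary at (6.857,2), (5,3.368), (3,4.842), (0,7.053).

4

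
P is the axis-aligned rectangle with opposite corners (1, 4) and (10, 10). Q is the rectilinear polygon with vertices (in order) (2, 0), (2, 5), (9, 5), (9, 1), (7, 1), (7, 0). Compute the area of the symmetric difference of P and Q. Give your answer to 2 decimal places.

|P| = 54, |Q| = 33, |P∩Q| = 7.
|P △ Q| = |P| + |Q| − 2·|P∩Q| = 54 + 33 − 14 = 73.00.

73.00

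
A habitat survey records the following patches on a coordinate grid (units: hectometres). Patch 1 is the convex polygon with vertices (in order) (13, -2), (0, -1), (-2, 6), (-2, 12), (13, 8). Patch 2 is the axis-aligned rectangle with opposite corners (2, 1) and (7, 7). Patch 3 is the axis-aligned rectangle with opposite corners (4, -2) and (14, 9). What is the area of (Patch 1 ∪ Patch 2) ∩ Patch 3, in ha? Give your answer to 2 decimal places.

94.01

The region (Patch 1 ∪ Patch 2) ∩ Patch 3 is the polygon with vertices (13,8), (13,-2), (4,-1.308), (4,9), (9.25,9).
By the shoelace formula its area is 94.01.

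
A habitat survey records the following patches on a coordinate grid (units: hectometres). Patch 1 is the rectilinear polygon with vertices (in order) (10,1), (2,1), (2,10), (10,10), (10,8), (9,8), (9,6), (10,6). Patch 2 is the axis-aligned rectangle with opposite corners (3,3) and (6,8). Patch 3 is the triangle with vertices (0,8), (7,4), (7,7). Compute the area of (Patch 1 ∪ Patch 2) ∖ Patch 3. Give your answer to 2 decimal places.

60.36

|Patch 1 ∪ Patch 2| = 70.
|(Patch 1 ∪ Patch 2) ∩ Patch 3| = 9.6429.
|(Patch 1 ∪ Patch 2) ∖ Patch 3| = 70 − 9.6429 = 60.36.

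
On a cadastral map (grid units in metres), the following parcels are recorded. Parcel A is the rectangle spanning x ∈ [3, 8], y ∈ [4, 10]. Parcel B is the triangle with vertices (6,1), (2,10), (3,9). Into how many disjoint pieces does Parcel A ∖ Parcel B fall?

Parcel A ∖ Parcel B splits into 2 disjoint pieces (area 25.3125, area 3.125).

2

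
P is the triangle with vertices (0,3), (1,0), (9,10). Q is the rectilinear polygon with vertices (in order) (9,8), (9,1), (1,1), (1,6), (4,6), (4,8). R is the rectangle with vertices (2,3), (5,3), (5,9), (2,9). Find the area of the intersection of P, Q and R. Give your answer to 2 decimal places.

6.56

The intersection is the polygon with vertices (3.857,6), (4,6), (4,6.111), (5,6.889), (5,5), (3.4,3), (2,3), (2,4.556).
By the shoelace formula its area is 6.56.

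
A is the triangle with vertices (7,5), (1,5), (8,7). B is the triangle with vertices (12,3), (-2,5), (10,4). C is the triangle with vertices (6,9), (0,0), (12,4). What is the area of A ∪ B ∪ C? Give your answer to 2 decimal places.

By inclusion–exclusion:
Individual areas: |A| = 6, |B| = 5, |C| = 42.
|A∩B| = 0.
|A∩C| = 5.0392.
|B∩C| = 3.8177.
|A∩B∩C| = 0.
|A ∪ B ∪ C| = 53 − 8.857 + 0 = 44.14.

44.14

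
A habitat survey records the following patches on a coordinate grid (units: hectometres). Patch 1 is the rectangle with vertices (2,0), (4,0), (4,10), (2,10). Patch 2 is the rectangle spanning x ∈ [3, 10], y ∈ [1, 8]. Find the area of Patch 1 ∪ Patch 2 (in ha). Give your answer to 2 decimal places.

62.00

By inclusion–exclusion:
Individual areas: |Patch 1| = 20, |Patch 2| = 49.
|Patch 1∩Patch 2|: x∈[3,4], y∈[1,8] → 1·7 = 7.
|Patch 1 ∪ Patch 2| = 69 − 7 = 62.00.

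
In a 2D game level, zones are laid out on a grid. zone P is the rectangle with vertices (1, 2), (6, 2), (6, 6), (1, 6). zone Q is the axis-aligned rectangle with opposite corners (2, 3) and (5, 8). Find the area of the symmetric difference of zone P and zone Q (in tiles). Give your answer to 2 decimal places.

17.00

|zone P∩zone Q|: x∈[2,5], y∈[3,6] → 3·3 = 9.
|zone P △ zone Q| = |zone P| + |zone Q| − 2·|zone P∩zone Q| = 20 + 15 − 18 = 17.00.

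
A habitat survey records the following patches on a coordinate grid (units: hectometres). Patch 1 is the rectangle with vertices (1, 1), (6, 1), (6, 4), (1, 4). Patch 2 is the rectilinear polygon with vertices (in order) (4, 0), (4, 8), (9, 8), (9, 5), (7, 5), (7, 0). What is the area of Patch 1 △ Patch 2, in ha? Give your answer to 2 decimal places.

|Patch 1| = 15, |Patch 2| = 30, |Patch 1∩Patch 2| = 6.
|Patch 1 △ Patch 2| = |Patch 1| + |Patch 2| − 2·|Patch 1∩Patch 2| = 15 + 30 − 12 = 33.00.

33.00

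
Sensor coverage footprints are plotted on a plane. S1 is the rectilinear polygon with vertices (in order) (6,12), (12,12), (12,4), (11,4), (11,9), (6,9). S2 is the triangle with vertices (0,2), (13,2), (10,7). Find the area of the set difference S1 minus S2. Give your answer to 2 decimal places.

22.47

|S1| = 23, |S1∩S2| = 0.5333.
|S1 ∖ S2| = |S1| − |S1∩S2| = 23 − 0.5333 = 22.47.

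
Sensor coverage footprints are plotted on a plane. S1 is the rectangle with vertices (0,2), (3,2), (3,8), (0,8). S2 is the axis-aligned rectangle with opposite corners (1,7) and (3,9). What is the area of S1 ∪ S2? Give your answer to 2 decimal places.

20.00

By inclusion–exclusion:
Individual areas: |S1| = 18, |S2| = 4.
|S1∩S2|: x∈[1,3], y∈[7,8] → 2·1 = 2.
|S1 ∪ S2| = 22 − 2 = 20.00.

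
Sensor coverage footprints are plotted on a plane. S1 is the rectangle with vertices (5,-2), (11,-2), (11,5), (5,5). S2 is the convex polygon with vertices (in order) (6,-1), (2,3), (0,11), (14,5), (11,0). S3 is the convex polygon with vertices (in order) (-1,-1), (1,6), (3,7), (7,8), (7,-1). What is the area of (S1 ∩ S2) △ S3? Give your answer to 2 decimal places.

66.20

|S1 ∩ S2| = 33.
|(S1 ∩ S2) ∩ S3| = 11.4.
|(S1 ∩ S2) △ S3| = 33 + 56 − 22.8 = 66.20.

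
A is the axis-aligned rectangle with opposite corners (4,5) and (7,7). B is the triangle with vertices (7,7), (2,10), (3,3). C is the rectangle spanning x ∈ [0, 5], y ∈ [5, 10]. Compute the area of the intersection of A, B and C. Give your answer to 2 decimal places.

The intersection is the polygon with vertices (4,7), (5,7), (5,5), (4,5).
By the shoelace formula its area is 2.00.

2.00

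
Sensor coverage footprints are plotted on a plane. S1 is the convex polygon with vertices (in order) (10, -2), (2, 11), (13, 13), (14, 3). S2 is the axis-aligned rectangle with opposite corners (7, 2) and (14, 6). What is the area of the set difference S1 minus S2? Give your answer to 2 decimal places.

75.09

|S1| = 102, |S1∩S2| = 26.9144.
|S1 ∖ S2| = |S1| − |S1∩S2| = 102 − 26.9144 = 75.09.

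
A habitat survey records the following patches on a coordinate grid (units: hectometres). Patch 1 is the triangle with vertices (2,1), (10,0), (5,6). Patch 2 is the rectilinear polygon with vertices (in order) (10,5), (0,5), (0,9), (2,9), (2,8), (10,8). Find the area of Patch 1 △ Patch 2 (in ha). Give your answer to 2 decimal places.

|Patch 1| = 21.5, |Patch 2| = 32, |Patch 1∩Patch 2| = 0.7167.
|Patch 1 △ Patch 2| = |Patch 1| + |Patch 2| − 2·|Patch 1∩Patch 2| = 21.5 + 32 − 1.4333 = 52.07.

52.07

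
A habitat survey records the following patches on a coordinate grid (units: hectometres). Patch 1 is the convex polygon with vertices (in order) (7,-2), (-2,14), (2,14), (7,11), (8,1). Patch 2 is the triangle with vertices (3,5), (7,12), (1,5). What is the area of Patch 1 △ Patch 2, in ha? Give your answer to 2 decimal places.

67.13

|Patch 1| = 71, |Patch 2| = 7, |Patch 1∩Patch 2| = 5.4332.
|Patch 1 △ Patch 2| = |Patch 1| + |Patch 2| − 2·|Patch 1∩Patch 2| = 71 + 7 − 10.8665 = 67.13.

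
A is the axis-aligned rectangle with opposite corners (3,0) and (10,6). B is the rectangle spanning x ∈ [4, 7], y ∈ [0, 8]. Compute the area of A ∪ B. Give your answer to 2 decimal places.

48.00

By inclusion–exclusion:
Individual areas: |A| = 42, |B| = 24.
|A∩B|: x∈[4,7], y∈[0,6] → 3·6 = 18.
|A ∪ B| = 66 − 18 = 48.00.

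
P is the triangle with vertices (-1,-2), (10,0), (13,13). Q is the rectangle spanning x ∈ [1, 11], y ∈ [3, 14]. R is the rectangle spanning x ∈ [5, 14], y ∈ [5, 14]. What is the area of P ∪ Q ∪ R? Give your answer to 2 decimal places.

170.42

By inclusion–exclusion:
Individual areas: |P| = 68.5, |Q| = 110, |R| = 81.
|P∩Q| = 28.6044.
|P∩R| = 22.4821.
|Q∩R|: x∈[5,11], y∈[5,14] → 6·9 = 54.
|P∩Q∩R| = 16.0095.
|P ∪ Q ∪ R| = 259.5 − 105.0864 + 16.0095 = 170.42.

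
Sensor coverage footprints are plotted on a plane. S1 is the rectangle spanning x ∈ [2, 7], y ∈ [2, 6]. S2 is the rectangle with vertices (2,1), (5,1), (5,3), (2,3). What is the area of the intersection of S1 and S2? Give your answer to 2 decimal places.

|S1∩S2|: x∈[2,5], y∈[2,3] → 3·1 = 3.

3.00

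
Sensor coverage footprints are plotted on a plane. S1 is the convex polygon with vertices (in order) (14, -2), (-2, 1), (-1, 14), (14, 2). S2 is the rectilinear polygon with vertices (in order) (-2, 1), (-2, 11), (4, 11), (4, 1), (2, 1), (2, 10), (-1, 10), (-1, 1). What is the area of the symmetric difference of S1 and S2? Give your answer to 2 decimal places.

|S1| = 135.5, |S2| = 33, |S1∩S2| = 28.5288.
|S1 △ S2| = |S1| + |S2| − 2·|S1∩S2| = 135.5 + 33 − 57.0577 = 111.44.

111.44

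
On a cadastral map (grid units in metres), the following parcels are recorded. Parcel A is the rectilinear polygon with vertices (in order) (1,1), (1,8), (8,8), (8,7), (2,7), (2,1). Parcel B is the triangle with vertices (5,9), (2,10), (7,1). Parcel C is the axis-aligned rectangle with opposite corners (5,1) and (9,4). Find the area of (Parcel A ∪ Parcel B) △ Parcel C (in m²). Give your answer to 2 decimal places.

31.26

|Parcel A ∪ Parcel B| = 22.0139.
|(Parcel A ∪ Parcel B) ∩ Parcel C| = 1.375.
|(Parcel A ∪ Parcel B) △ Parcel C| = 22.0139 + 12 − 2.75 = 31.26.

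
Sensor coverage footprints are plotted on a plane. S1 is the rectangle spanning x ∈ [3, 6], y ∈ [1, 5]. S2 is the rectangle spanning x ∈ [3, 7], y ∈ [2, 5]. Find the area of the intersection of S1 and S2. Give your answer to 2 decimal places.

|S1∩S2|: x∈[3,6], y∈[2,5] → 3·3 = 9.

9.00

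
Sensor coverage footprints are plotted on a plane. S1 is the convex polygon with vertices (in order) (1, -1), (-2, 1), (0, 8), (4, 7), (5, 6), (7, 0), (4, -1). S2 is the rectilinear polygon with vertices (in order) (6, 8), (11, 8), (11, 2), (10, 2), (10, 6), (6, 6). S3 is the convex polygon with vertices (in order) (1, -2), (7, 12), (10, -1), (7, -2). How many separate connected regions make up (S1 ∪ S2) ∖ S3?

2

(S1 ∪ S2) ∖ S3 splits into 2 disjoint pieces (area 34.8857, area 9.6923).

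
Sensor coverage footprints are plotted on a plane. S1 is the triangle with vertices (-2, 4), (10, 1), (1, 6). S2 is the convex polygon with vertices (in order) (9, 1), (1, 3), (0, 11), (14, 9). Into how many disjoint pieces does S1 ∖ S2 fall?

S1 ∖ S2 splits into 2 disjoint pieces (area 3.6098, area 0.0981).

2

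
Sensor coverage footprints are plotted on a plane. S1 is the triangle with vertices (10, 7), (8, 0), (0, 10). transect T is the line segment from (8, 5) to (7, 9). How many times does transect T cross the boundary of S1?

The segment meets the boundary at (7.297,7.811).

1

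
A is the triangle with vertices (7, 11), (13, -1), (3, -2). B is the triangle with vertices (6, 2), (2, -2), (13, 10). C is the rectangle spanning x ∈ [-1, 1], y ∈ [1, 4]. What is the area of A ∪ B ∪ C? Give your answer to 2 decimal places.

By inclusion–exclusion:
Individual areas: |A| = 63, |B| = 2, |C| = 6.
|A∩B| = 1.5776.
|A∩C| = 0.
|B∩C| = 0.
|A∩B∩C| = 0.
|A ∪ B ∪ C| = 71 − 1.5776 + 0 = 69.42.

69.42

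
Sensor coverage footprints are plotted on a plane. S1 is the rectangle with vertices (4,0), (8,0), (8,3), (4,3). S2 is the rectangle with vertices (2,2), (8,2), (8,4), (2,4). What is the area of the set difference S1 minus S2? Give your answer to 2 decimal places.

8.00

|S1∩S2|: x∈[4,8], y∈[2,3] → 4·1 = 4.
|S1| = 12.
|S1 ∖ S2| = |S1| − |S1∩S2| = 12 − 4 = 8.00.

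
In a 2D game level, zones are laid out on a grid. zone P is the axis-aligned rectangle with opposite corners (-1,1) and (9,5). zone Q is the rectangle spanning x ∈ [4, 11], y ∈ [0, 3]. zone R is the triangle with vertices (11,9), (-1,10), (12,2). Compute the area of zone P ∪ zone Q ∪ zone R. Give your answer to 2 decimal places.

91.30

By inclusion–exclusion:
Individual areas: |zone P| = 40, |zone Q| = 21, |zone R| = 41.5.
|zone P∩zone Q|: x∈[4,9], y∈[1,3] → 5·2 = 10.
|zone P∩zone R| = 1.0817.
|zone Q∩zone R| = 0.1202.
|zone P∩zone Q∩zone R| = 0.
|zone P ∪ zone Q ∪ zone R| = 102.5 − 11.2019 + 0 = 91.30.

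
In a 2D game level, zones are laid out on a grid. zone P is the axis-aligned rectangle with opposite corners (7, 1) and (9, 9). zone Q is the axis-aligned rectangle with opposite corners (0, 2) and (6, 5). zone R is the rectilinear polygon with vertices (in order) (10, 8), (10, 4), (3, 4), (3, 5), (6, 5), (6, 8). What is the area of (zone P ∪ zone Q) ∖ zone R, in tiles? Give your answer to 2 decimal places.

|zone P ∪ zone Q| = 34.
|(zone P ∪ zone Q) ∩ zone R| = 11.
|(zone P ∪ zone Q) ∖ zone R| = 34 − 11 = 23.00.

23.00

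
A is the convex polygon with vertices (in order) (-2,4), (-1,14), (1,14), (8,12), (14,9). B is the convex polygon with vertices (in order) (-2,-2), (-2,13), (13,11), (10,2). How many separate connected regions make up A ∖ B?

A ∖ B splits into 2 disjoint pieces (area 8.8149, area 1.0797).

2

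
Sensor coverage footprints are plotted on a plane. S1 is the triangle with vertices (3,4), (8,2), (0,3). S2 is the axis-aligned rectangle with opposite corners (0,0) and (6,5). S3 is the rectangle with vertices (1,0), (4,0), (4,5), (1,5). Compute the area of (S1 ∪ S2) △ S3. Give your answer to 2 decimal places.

15.55

|S1 ∪ S2| = 30.55.
|(S1 ∪ S2) ∩ S3| = 15.
|(S1 ∪ S2) △ S3| = 30.55 + 15 − 30 = 15.55.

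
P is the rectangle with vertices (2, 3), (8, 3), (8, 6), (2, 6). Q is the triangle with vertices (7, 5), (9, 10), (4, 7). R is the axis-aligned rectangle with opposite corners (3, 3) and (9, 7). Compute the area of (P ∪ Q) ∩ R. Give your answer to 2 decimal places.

17.85

The region (P ∪ Q) ∩ R is the polygon with vertices (8,3), (3,3), (3,6), (5.5,6), (4,7), (7.8,7), (7.4,6), (8,6).
By the shoelace formula its area is 17.85.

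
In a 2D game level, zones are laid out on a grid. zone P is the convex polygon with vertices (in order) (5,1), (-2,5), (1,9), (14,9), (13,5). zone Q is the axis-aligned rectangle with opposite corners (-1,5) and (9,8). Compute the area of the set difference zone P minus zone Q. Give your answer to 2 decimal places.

57.04

|zone P| = 86, |zone P∩zone Q| = 28.9583.
|zone P ∖ zone Q| = |zone P| − |zone P∩zone Q| = 86 − 28.9583 = 57.04.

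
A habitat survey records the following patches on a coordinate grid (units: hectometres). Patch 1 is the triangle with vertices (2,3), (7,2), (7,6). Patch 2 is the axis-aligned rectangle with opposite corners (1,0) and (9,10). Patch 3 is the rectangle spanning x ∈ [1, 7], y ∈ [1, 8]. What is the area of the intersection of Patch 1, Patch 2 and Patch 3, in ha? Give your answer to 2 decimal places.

The intersection is the polygon with vertices (7,2), (2,3), (7,6).
By the shoelace formula its area is 10.00.

10.00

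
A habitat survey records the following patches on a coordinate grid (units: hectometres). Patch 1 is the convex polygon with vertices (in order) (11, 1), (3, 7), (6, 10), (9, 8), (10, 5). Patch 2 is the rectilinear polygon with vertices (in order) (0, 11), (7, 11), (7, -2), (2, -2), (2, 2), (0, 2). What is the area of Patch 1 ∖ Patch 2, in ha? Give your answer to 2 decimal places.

16.83

|Patch 1| = 30, |Patch 1∩Patch 2| = 13.1667.
|Patch 1 ∖ Patch 2| = |Patch 1| − |Patch 1∩Patch 2| = 30 − 13.1667 = 16.83.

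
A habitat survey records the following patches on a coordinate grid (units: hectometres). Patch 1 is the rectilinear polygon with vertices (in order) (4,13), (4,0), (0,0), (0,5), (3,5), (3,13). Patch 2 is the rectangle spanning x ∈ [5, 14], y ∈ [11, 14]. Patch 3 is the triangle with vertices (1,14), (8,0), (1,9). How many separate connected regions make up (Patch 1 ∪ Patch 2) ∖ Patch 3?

3

(Patch 1 ∪ Patch 2) ∖ Patch 3 splits into 3 disjoint pieces (area 4, area 20.7857, area 27).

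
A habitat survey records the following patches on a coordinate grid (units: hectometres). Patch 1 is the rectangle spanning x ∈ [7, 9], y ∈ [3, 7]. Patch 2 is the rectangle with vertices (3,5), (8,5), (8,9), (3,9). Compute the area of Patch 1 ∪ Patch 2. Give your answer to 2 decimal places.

26.00

By inclusion–exclusion:
Individual areas: |Patch 1| = 8, |Patch 2| = 20.
|Patch 1∩Patch 2|: x∈[7,8], y∈[5,7] → 1·2 = 2.
|Patch 1 ∪ Patch 2| = 28 − 2 = 26.00.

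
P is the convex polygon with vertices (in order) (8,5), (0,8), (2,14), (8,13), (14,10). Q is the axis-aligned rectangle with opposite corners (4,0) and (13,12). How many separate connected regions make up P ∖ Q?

2

P ∖ Q splits into 2 disjoint pieces (area 27, area 0.6667).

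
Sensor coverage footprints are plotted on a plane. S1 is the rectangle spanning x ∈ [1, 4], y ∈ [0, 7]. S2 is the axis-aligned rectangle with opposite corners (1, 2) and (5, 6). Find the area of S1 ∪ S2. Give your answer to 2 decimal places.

By inclusion–exclusion:
Individual areas: |S1| = 21, |S2| = 16.
|S1∩S2|: x∈[1,4], y∈[2,6] → 3·4 = 12.
|S1 ∪ S2| = 37 − 12 = 25.00.

25.00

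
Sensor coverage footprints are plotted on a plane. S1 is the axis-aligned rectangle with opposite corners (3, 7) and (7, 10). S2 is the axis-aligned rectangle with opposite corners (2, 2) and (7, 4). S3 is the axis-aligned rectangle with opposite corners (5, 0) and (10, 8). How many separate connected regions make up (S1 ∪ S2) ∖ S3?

(S1 ∪ S2) ∖ S3 splits into 2 disjoint pieces (area 10, area 6).

2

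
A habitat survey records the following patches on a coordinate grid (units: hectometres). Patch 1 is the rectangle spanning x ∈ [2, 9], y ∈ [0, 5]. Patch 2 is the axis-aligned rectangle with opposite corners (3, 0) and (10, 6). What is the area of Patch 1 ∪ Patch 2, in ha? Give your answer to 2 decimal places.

47.00

By inclusion–exclusion:
Individual areas: |Patch 1| = 35, |Patch 2| = 42.
|Patch 1∩Patch 2|: x∈[3,9], y∈[0,5] → 6·5 = 30.
|Patch 1 ∪ Patch 2| = 77 − 30 = 47.00.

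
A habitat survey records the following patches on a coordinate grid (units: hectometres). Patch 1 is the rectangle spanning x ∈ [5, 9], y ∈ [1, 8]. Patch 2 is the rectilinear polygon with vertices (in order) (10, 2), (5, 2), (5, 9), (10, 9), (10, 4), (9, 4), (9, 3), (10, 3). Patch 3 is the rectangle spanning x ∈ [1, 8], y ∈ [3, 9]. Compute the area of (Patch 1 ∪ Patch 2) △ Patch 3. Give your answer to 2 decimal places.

44.00

|Patch 1 ∪ Patch 2| = 38.
|(Patch 1 ∪ Patch 2) ∩ Patch 3| = 18.
|(Patch 1 ∪ Patch 2) △ Patch 3| = 38 + 42 − 36 = 44.00.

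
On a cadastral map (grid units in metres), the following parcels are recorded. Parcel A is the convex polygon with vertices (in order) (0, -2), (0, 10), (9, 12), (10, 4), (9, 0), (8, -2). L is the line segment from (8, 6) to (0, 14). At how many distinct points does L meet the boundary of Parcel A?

1

The segment meets the boundary at (3.273,10.727).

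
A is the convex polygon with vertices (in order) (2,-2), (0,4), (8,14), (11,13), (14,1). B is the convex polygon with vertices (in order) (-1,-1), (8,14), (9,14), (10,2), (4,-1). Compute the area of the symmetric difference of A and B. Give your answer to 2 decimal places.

|A| = 137.5, |B| = 82.5, |A∩B| = 78.519.
|A △ B| = |A| + |B| − 2·|A∩B| = 137.5 + 82.5 − 157.0381 = 62.96.

62.96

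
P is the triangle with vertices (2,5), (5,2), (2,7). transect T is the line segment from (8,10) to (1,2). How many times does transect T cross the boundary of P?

The segment meets the boundary at (2.867,4.133), (3.373,4.712).

2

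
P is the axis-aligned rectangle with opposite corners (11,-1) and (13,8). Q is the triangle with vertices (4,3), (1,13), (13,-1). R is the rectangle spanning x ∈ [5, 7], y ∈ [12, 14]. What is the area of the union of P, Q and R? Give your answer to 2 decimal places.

59.56

By inclusion–exclusion:
Individual areas: |P| = 18, |Q| = 39, |R| = 4.
|P∩Q| = 1.4444.
|P∩R| = 0 (no overlap).
|Q∩R| = 0.
|P∩Q∩R| = 0.
|P ∪ Q ∪ R| = 61 − 1.4444 + 0 = 59.56.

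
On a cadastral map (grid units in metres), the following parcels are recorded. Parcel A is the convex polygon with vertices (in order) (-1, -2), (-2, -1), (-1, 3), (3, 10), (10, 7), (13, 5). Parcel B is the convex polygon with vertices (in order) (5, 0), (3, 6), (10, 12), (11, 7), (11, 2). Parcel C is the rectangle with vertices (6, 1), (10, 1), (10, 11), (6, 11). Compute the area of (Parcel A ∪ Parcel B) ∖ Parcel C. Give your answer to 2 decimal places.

|Parcel A ∪ Parcel B| = 106.6984.
|(Parcel A ∪ Parcel B) ∩ Parcel C| = 35.9008.
|(Parcel A ∪ Parcel B) ∖ Parcel C| = 106.6984 − 35.9008 = 70.80.

70.80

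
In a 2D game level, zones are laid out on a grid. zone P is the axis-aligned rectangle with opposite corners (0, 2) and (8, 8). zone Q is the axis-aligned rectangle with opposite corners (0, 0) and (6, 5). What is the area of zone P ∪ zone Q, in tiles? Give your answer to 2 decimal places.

60.00

By inclusion–exclusion:
Individual areas: |zone P| = 48, |zone Q| = 30.
|zone P∩zone Q|: x∈[0,6], y∈[2,5] → 6·3 = 18.
|zone P ∪ zone Q| = 78 − 18 = 60.00.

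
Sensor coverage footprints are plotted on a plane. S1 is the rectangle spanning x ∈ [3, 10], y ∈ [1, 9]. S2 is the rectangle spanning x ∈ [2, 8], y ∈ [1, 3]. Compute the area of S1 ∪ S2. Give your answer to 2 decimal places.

58.00

By inclusion–exclusion:
Individual areas: |S1| = 56, |S2| = 12.
|S1∩S2|: x∈[3,8], y∈[1,3] → 5·2 = 10.
|S1 ∪ S2| = 68 − 10 = 58.00.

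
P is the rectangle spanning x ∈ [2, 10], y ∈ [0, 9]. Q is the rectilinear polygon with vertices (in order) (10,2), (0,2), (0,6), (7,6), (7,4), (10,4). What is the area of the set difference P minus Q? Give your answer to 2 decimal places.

46.00

|P| = 72, |P∩Q| = 26.
|P ∖ Q| = |P| − |P∩Q| = 72 − 26 = 46.00.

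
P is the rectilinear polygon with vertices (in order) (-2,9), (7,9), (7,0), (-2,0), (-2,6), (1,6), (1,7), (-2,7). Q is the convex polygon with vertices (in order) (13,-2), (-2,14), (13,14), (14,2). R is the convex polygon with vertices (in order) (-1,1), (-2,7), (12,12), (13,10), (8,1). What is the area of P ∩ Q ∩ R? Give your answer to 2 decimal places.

9.81

The intersection is the polygon with vertices (7,4.4), (2.916,8.756), (3.6,9), (7,9).
By the shoelace formula its area is 9.81.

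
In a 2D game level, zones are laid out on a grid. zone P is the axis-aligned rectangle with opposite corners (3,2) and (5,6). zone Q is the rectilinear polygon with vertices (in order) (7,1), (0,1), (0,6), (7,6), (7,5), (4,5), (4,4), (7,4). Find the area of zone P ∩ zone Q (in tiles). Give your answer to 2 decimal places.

The intersection is the polygon with vertices (5,2), (3,2), (3,6), (5,6), (5,5), (4,5), (4,4), (5,4).
By the shoelace formula its area is 7.00.

7.00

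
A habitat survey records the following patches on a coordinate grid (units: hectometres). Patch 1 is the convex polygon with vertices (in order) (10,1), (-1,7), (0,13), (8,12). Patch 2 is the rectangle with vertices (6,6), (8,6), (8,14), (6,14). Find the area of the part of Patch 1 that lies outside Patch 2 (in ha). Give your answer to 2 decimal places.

|Patch 1| = 79, |Patch 1∩Patch 2| = 12.25.
|Patch 1 ∖ Patch 2| = |Patch 1| − |Patch 1∩Patch 2| = 79 − 12.25 = 66.75.

66.75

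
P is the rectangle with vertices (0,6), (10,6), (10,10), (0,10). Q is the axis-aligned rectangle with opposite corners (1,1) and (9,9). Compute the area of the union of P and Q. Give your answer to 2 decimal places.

80.00

By inclusion–exclusion:
Individual areas: |P| = 40, |Q| = 64.
|P∩Q|: x∈[1,9], y∈[6,9] → 8·3 = 24.
|P ∪ Q| = 104 − 24 = 80.00.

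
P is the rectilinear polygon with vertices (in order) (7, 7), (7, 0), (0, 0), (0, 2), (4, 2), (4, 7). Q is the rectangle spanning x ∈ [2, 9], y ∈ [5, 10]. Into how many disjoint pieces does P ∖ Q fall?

P ∖ Q is a single connected region.

1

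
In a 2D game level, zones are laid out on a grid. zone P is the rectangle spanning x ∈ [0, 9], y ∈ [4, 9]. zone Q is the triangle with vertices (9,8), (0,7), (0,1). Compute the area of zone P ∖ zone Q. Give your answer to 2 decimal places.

|zone P| = 45, |zone P∩zone Q| = 21.2143.
|zone P ∖ zone Q| = |zone P| − |zone P∩zone Q| = 45 − 21.2143 = 23.79.

23.79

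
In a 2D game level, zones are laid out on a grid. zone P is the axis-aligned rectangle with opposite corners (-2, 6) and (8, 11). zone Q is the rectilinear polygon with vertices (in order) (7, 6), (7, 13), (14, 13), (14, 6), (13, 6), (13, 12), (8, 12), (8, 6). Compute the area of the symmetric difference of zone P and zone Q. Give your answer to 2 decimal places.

59.00

|zone P| = 50, |zone Q| = 19, |zone P∩zone Q| = 5.
|zone P △ zone Q| = |zone P| + |zone Q| − 2·|zone P∩zone Q| = 50 + 19 − 10 = 59.00.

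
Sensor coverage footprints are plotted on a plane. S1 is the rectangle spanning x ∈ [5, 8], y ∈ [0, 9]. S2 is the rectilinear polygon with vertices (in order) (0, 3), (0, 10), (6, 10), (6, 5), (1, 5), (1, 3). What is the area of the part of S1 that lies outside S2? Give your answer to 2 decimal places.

|S1| = 27, |S1∩S2| = 4.
|S1 ∖ S2| = |S1| − |S1∩S2| = 27 − 4 = 23.00.

23.00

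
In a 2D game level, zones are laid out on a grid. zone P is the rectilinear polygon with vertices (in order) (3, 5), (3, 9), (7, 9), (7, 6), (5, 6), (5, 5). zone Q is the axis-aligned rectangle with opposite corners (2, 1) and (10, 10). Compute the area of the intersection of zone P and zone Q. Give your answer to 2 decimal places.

The intersection is the polygon with vertices (3,9), (7,9), (7,6), (5,6), (5,5), (3,5).
By the shoelace formula its area is 14.00.

14.00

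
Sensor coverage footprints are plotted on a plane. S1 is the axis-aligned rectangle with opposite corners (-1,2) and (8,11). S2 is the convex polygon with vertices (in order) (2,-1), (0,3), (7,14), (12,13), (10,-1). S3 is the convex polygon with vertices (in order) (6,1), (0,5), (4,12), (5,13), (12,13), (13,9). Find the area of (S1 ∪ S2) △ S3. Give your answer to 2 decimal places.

|S1 ∪ S2| = 150.6136.
|(S1 ∪ S2) ∩ S3| = 87.4305.
|(S1 ∪ S2) △ S3| = 150.6136 + 95.5 − 174.8609 = 71.25.

71.25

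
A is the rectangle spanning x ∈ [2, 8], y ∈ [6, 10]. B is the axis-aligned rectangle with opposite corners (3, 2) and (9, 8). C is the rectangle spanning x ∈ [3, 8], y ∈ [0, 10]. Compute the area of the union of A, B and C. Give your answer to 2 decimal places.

60.00

By inclusion–exclusion:
Individual areas: |A| = 24, |B| = 36, |C| = 50.
|A∩B|: x∈[3,8], y∈[6,8] → 5·2 = 10.
|A∩C|: x∈[3,8], y∈[6,10] → 5·4 = 20.
|B∩C|: x∈[3,8], y∈[2,8] → 5·6 = 30.
|A∩B∩C| = 10.
|A ∪ B ∪ C| = 110 − 60 + 10 = 60.00.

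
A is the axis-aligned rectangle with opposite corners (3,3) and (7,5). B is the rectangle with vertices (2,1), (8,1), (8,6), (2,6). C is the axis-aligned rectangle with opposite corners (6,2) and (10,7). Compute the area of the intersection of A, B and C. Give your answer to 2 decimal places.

The intersection is the polygon with vertices (7,5), (7,3), (6,3), (6,5).
By the shoelace formula its area is 2.00.

2.00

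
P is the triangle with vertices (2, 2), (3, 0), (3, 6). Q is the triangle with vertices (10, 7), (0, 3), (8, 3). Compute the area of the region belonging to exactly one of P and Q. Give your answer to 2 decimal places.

|P| = 3, |Q| = 16, |P∩Q| = 0.675.
|P △ Q| = |P| + |Q| − 2·|P∩Q| = 3 + 16 − 1.35 = 17.65.

17.65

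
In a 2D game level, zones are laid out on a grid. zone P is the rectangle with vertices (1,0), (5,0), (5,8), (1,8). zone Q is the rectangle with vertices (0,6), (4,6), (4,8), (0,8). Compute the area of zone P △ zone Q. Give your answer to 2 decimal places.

28.00

|zone P∩zone Q|: x∈[1,4], y∈[6,8] → 3·2 = 6.
|zone P △ zone Q| = |zone P| + |zone Q| − 2·|zone P∩zone Q| = 32 + 8 − 12 = 28.00.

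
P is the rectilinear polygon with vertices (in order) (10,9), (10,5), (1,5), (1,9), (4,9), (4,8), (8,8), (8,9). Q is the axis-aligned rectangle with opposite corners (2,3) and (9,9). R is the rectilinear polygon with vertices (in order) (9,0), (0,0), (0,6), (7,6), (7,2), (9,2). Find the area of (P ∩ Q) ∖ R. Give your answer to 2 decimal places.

|P ∩ Q| = 24.
|(P ∩ Q) ∩ R| = 5.
|(P ∩ Q) ∖ R| = 24 − 5 = 19.00.

19.00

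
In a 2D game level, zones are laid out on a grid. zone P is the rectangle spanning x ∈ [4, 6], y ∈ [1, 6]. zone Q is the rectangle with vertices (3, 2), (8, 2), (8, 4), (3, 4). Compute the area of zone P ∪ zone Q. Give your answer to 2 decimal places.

16.00

By inclusion–exclusion:
Individual areas: |zone P| = 10, |zone Q| = 10.
|zone P∩zone Q|: x∈[4,6], y∈[2,4] → 2·2 = 4.
|zone P ∪ zone Q| = 20 − 4 = 16.00.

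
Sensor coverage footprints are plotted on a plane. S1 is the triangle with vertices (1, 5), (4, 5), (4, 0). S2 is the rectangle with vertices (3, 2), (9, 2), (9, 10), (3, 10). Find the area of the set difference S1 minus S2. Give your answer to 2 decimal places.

|S1| = 7.5, |S1∩S2| = 3.
|S1 ∖ S2| = |S1| − |S1∩S2| = 7.5 − 3 = 4.50.

4.50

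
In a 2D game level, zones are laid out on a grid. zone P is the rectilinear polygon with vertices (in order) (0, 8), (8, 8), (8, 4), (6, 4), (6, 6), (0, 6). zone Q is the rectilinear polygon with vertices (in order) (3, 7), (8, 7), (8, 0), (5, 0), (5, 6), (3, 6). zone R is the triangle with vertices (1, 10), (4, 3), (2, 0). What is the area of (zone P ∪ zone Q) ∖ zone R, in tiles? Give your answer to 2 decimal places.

32.03

|zone P ∪ zone Q| = 34.
|(zone P ∪ zone Q) ∩ zone R| = 1.9714.
|(zone P ∪ zone Q) ∖ zone R| = 34 − 1.9714 = 32.03.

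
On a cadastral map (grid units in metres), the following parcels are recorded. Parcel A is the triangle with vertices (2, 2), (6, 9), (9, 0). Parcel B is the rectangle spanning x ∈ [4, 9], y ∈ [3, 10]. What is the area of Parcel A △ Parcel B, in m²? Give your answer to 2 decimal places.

|Parcel A| = 28.5, |Parcel B| = 35, |Parcel A∩Parcel B| = 14.5.
|Parcel A △ Parcel B| = |Parcel A| + |Parcel B| − 2·|Parcel A∩Parcel B| = 28.5 + 35 − 29 = 34.50.

34.50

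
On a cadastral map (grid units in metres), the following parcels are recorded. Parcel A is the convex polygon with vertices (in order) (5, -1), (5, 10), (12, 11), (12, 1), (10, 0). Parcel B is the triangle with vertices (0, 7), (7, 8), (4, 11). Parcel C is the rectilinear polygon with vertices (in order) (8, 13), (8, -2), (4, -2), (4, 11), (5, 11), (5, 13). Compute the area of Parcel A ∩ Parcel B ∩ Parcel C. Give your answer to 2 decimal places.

2.29

The intersection is the polygon with vertices (7,8), (5,7.714), (5,10).
By the shoelace formula its area is 2.29.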